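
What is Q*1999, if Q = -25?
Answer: -49975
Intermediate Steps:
Q*1999 = -25*1999 = -49975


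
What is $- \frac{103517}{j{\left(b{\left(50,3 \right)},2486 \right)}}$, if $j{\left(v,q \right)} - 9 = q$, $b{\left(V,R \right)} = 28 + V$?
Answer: $- \frac{103517}{2495} \approx -41.49$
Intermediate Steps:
$j{\left(v,q \right)} = 9 + q$
$- \frac{103517}{j{\left(b{\left(50,3 \right)},2486 \right)}} = - \frac{103517}{9 + 2486} = - \frac{103517}{2495}$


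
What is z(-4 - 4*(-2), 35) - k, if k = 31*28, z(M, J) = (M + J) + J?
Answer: -794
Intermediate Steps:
z(M, J) = M + 2*J (z(M, J) = (J + M) + J = M + 2*J)
k = 868
z(-4 - 4*(-2), 35) - k = ((-4 - 4*(-2)) + 2*35) - 1*868 = ((-4 + 8) + 70) - 868 = (4 + 70) - 868 = 74 - 868 = -794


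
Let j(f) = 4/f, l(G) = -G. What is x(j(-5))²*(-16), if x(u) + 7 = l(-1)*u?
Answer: -24336/25 ≈ -973.44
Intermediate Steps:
x(u) = -7 + u (x(u) = -7 + (-1*(-1))*u = -7 + 1*u = -7 + u)
x(j(-5))²*(-16) = (-7 + 4/(-5))²*(-16) = (-7 + 4*(-⅕))²*(-16) = (-7 - ⅘)²*(-16) = (-39/5)²*(-16) = (1521/25)*(-16) = -24336/25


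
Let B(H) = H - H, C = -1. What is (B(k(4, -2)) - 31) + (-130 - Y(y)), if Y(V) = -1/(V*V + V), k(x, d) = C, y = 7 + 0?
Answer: -9015/56 ≈ -160.98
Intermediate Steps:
y = 7
k(x, d) = -1
Y(V) = -1/(V + V²) (Y(V) = -1/(V² + V) = -1/(V + V²))
B(H) = 0
(B(k(4, -2)) - 31) + (-130 - Y(y)) = (0 - 31) + (-130 - (-1)/(7*(1 + 7))) = -31 + (-130 - (-1)/(7*8)) = -31 + (-130 - 1*(-1/56)) = -31 + (-130 + 1/56) = -31 - 7279/56 = -9015/56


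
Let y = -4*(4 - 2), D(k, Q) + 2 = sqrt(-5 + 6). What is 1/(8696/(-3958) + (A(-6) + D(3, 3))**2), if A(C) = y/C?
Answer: -17811/37153 ≈ -0.47940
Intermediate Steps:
D(k, Q) = -1 (D(k, Q) = -2 + sqrt(-5 + 6) = -2 + sqrt(1) = -2 + 1 = -1)
y = -8 (y = -4*2 = -8)
A(C) = -8/C
1/(8696/(-3958) + (A(-6) + D(3, 3))**2) = 1/(8696/(-3958) + (-8/(-6) - 1)**2) = 1/(8696*(-1/3958) + (-8*(-1/6) - 1)**2) = 1/(-4348/1979 + (4/3 - 1)**2) = 1/(-4348/1979 + (1/3)**2) = 1/(-4348/1979 + 1/9) = 1/(-37153/17811) = -17811/37153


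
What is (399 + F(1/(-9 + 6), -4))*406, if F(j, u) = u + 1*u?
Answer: 158746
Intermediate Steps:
F(j, u) = 2*u (F(j, u) = u + u = 2*u)
(399 + F(1/(-9 + 6), -4))*406 = (399 + 2*(-4))*406 = (399 - 8)*406 = 391*406 = 158746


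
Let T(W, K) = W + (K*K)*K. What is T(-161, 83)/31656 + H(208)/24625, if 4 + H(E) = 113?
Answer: 2346623459/129921500 ≈ 18.062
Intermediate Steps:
H(E) = 109 (H(E) = -4 + 113 = 109)
T(W, K) = W + K³ (T(W, K) = W + K²*K = W + K³)
T(-161, 83)/31656 + H(208)/24625 = (-161 + 83³)/31656 + 109/24625 = (-161 + 571787)*(1/31656) + 109*(1/24625) = 571626*(1/31656) + 109/24625 = 95271/5276 + 109/24625 = 2346623459/129921500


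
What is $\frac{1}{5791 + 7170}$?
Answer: $\frac{1}{12961} \approx 7.7154 \cdot 10^{-5}$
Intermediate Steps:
$\frac{1}{5791 + 7170} = \frac{1}{12961}$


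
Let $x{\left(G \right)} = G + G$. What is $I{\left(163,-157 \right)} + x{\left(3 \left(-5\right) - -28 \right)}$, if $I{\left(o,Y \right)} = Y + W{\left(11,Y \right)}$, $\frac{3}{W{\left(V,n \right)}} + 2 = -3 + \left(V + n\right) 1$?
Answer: $- \frac{19784}{151} \approx -131.02$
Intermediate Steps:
$W{\left(V,n \right)} = \frac{3}{-5 + V + n}$ ($W{\left(V,n \right)} = \frac{3}{-2 + \left(-3 + \left(V + n\right) 1\right)} = \frac{3}{-2 - \left(3 - V - n\right)} = \frac{3}{-2 + \left(-3 + V + n\right)} = \frac{3}{-5 + V + n}$)
$I{\left(o,Y \right)} = Y + \frac{3}{6 + Y}$ ($I{\left(o,Y \right)} = Y + \frac{3}{-5 + 11 + Y} = Y + \frac{3}{6 + Y}$)
$x{\left(G \right)} = 2 G$
$I{\left(163,-157 \right)} + x{\left(3 \left(-5\right) - -28 \right)} = \frac{3 - 157 \left(6 - 157\right)}{6 - 157} + 2 \left(3 \left(-5\right) - -28\right) = \frac{3 - -23707}{-151} + 2 \left(-15 + 28\right) = - \frac{3 + 23707}{151} + 2 \cdot 13 = \left(- \frac{1}{151}\right) 23710 + 26 = - \frac{23710}{151} + 26 = - \frac{19784}{151}$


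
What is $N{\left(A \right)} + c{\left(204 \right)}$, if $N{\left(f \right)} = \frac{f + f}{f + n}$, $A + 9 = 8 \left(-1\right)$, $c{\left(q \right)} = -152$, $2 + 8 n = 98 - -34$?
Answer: $- \frac{320}{3} \approx -106.67$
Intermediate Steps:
$n = \frac{65}{4}$ ($n = - \frac{1}{4} + \frac{98 - -34}{8} = - \frac{1}{4} + \frac{98 + 34}{8} = - \frac{1}{4} + \frac{1}{8} \cdot 132 = - \frac{1}{4} + \frac{33}{2} = \frac{65}{4} \approx 16.25$)
$A = -17$ ($A = -9 + 8 \left(-1\right) = -9 - 8 = -17$)
$N{\left(f \right)} = \frac{2 f}{\frac{65}{4} + f}$ ($N{\left(f \right)} = \frac{f + f}{f + \frac{65}{4}} = \frac{2 f}{\frac{65}{4} + f}$)
$N{\left(A \right)} + c{\left(204 \right)} = 8 \left(-17\right) \frac{1}{65 + 4 \left(-17\right)} - 152 = 8 \left(-17\right) \frac{1}{65 - 68} - 152 = 8 \left(-17\right) \frac{1}{-3} - 152 = 8 \left(-17\right) \left(- \frac{1}{3}\right) - 152 = \frac{136}{3} - 152 = - \frac{320}{3}$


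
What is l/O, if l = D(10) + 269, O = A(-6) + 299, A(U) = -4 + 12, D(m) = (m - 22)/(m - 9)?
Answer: 257/307 ≈ 0.83713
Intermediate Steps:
D(m) = (-22 + m)/(-9 + m)
A(U) = 8
O = 307 (O = 8 + 299 = 307)
l = 257 (l = (-22 + 10)/(-9 + 10) + 269 = -12/1 + 269 = 1*(-12) + 269 = -12 + 269 = 257)
l/O = 257/307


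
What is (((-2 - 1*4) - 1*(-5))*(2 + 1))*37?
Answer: -111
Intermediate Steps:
(((-2 - 1*4) - 1*(-5))*(2 + 1))*37 = (((-2 - 4) + 5)*3)*37 = ((-6 + 5)*3)*37 = -1*3*37 = -3*37 = -111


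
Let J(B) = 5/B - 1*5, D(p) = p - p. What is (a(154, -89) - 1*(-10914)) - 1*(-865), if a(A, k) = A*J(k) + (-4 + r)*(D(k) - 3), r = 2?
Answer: 979565/89 ≈ 11006.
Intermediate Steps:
D(p) = 0
J(B) = -5 + 5/B (J(B) = 5/B - 5 = -5 + 5/B)
a(A, k) = 6 + A*(-5 + 5/k) (a(A, k) = A*(-5 + 5/k) + (-4 + 2)*(0 - 3) = A*(-5 + 5/k) - 2*(-3) = A*(-5 + 5/k) + 6 = 6 + A*(-5 + 5/k))
(a(154, -89) - 1*(-10914)) - 1*(-865) = ((6 - 5*154 + 5*154/(-89)) - 1*(-10914)) - 1*(-865) = ((6 - 770 + 5*154*(-1/89)) + 10914) + 865 = ((6 - 770 - 770/89) + 10914) + 865 = (-68766/89 + 10914) + 865 = 902580/89 + 865 = 979565/89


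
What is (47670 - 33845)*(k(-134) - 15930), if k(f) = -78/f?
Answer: -14755021575/67 ≈ -2.2022e+8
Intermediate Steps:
(47670 - 33845)*(k(-134) - 15930) = (47670 - 33845)*(-78/(-134) - 15930) = 13825*(-78*(-1/134) - 15930) = 13825*(39/67 - 15930) = 13825*(-1067271/67) = -14755021575/67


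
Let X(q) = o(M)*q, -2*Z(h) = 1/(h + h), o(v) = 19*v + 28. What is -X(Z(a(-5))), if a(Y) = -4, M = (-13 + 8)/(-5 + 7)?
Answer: 39/32 ≈ 1.2188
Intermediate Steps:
M = -5/2 ≈ -2.5000
o(v) = 28 + 19*v
Z(h) = -1/(4*h) (Z(h) = -1/(2*(h + h)) = -1/(2*h)/2 = -1/(4*h))
X(q) = -39*q/2 (X(q) = (28 + 19*(-5/2))*q = (28 - 95/2)*q = -39*q/2)
-X(Z(a(-5))) = -(-39)*(-1/4/(-4))/2 = -(-39)*(-1/4*(-1/4))/2 = -(-39)/(2*16) = -1*(-39/32) = 39/32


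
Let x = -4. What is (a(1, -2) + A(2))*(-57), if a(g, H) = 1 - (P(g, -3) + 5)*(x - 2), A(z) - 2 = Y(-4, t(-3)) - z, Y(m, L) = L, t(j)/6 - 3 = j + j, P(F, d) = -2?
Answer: -57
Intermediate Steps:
t(j) = 18 + 12*j (t(j) = 18 + 6*(j + j) = 18 + 6*(2*j) = 18 + 12*j)
A(z) = -16 - z (A(z) = 2 + ((18 + 12*(-3)) - z) = 2 + ((18 - 36) - z) = 2 + (-18 - z) = -16 - z)
a(g, H) = 19 (a(g, H) = 1 - (-2 + 5)*(-4 - 2) = 1 - 3*(-6) = 1 - 1*(-18) = 1 + 18 = 19)
(a(1, -2) + A(2))*(-57) = (19 + (-16 - 1*2))*(-57) = (19 + (-16 - 2))*(-57) = (19 - 18)*(-57) = 1*(-57) = -57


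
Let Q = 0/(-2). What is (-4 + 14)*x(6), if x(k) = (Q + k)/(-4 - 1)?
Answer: -12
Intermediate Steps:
Q = 0 (Q = 0*(-½) = 0)
x(k) = -k/5 (x(k) = (0 + k)/(-4 - 1) = k/(-5) = k*(-⅕) = -k/5)
(-4 + 14)*x(6) = (-4 + 14)*(-⅕*6) = 10*(-6/5) = -12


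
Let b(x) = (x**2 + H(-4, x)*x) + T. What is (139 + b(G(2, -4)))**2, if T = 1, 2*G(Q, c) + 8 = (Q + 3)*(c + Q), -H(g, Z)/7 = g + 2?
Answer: 9025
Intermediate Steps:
H(g, Z) = -14 - 7*g (H(g, Z) = -7*(g + 2) = -7*(2 + g) = -14 - 7*g)
G(Q, c) = -4 + (3 + Q)*(Q + c)/2 (G(Q, c) = -4 + ((Q + 3)*(c + Q))/2 = -4 + ((3 + Q)*(Q + c))/2 = -4 + (3 + Q)*(Q + c)/2)
b(x) = 1 + x**2 + 14*x (b(x) = (x**2 + (-14 - 7*(-4))*x) + 1 = (x**2 + (-14 + 28)*x) + 1 = (x**2 + 14*x) + 1 = 1 + x**2 + 14*x)
(139 + b(G(2, -4)))**2 = (139 + (1 + (-4 + (1/2)*2**2 + (3/2)*2 + (3/2)*(-4) + (1/2)*2*(-4))**2 + 14*(-4 + (1/2)*2**2 + (3/2)*2 + (3/2)*(-4) + (1/2)*2*(-4))))**2 = (139 + (1 + (-4 + (1/2)*4 + 3 - 6 - 4)**2 + 14*(-4 + (1/2)*4 + 3 - 6 - 4)))**2 = (139 + (1 + (-4 + 2 + 3 - 6 - 4)**2 + 14*(-4 + 2 + 3 - 6 - 4)))**2 = (139 + (1 + (-9)**2 + 14*(-9)))**2 = (139 + (1 + 81 - 126))**2 = (139 - 44)**2 = 95**2 = 9025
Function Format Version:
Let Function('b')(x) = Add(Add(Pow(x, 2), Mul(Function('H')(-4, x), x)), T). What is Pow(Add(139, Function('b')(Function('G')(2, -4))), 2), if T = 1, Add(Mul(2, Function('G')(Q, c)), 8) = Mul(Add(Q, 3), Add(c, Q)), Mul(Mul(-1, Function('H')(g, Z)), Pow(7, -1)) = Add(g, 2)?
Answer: 9025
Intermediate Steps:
Function('H')(g, Z) = Add(-14, Mul(-7, g)) (Function('H')(g, Z) = Mul(-7, Add(g, 2)) = Mul(-7, Add(2, g)) = Add(-14, Mul(-7, g)))
Function('G')(Q, c) = Add(-4, Mul(Rational(1, 2), Add(3, Q), Add(Q, c))) (Function('G')(Q, c) = Add(-4, Mul(Rational(1, 2), Mul(Add(Q, 3), Add(c, Q)))) = Add(-4, Mul(Rational(1, 2), Mul(Add(3, Q), Add(Q, c)))) = Add(-4, Mul(Rational(1, 2), Add(3, Q), Add(Q, c))))
Function('b')(x) = Add(1, Pow(x, 2), Mul(14, x)) (Function('b')(x) = Add(Add(Pow(x, 2), Mul(Add(-14, Mul(-7, -4)), x)), 1) = Add(Add(Pow(x, 2), Mul(Add(-14, 28), x)), 1) = Add(Add(Pow(x, 2), Mul(14, x)), 1) = Add(1, Pow(x, 2), Mul(14, x)))
Pow(Add(139, Function('b')(Function('G')(2, -4))), 2) = Pow(Add(139, Add(1, Pow(Add(-4, Mul(Rational(1, 2), Pow(2, 2)), Mul(Rational(3, 2), 2), Mul(Rational(3, 2), -4), Mul(Rational(1, 2), 2, -4)), 2), Mul(14, Add(-4, Mul(Rational(1, 2), Pow(2, 2)), Mul(Rational(3, 2), 2), Mul(Rational(3, 2), -4), Mul(Rational(1, 2), 2, -4))))), 2) = Pow(Add(139, Add(1, Pow(Add(-4, Mul(Rational(1, 2), 4), 3, -6, -4), 2), Mul(14, Add(-4, Mul(Rational(1, 2), 4), 3, -6, -4)))), 2) = Pow(Add(139, Add(1, Pow(Add(-4, 2, 3, -6, -4), 2), Mul(14, Add(-4, 2, 3, -6, -4)))), 2) = Pow(Add(139, Add(1, Pow(-9, 2), Mul(14, -9))), 2) = Pow(Add(139, Add(1, 81, -126)), 2) = Pow(Add(139, -44), 2) = Pow(95, 2) = 9025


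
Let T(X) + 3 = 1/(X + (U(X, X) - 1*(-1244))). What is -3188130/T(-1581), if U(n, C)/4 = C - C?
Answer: 48836355/46 ≈ 1.0617e+6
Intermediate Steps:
U(n, C) = 0 (U(n, C) = 4*(C - C) = 4*0 = 0)
T(X) = -3 + 1/(1244 + X) (T(X) = -3 + 1/(X + (0 - 1*(-1244))) = -3 + 1/(X + (0 + 1244)) = -3 + 1/(X + 1244) = -3 + 1/(1244 + X))
-3188130/T(-1581) = -3188130*(1244 - 1581)/(-3731 - 3*(-1581)) = -3188130*(-337/(-3731 + 4743)) = -3188130/((-1/337*1012)) = -3188130/(-1012/337) = -3188130*(-337/1012) = 48836355/46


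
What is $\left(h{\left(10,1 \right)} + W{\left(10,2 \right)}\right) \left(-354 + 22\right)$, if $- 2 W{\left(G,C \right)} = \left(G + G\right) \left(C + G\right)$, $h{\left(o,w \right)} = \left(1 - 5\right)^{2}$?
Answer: $34528$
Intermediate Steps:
$h{\left(o,w \right)} = 16$ ($h{\left(o,w \right)} = \left(-4\right)^{2} = 16$)
$W{\left(G,C \right)} = - G \left(C + G\right)$ ($W{\left(G,C \right)} = - \frac{\left(G + G\right) \left(C + G\right)}{2} = - \frac{2 G \left(C + G\right)}{2} = - G \left(C + G\right)$)
$\left(h{\left(10,1 \right)} + W{\left(10,2 \right)}\right) \left(-354 + 22\right) = \left(16 - 10 \left(2 + 10\right)\right) \left(-354 + 22\right) = \left(16 - 10 \cdot 12\right) \left(-332\right) = \left(16 - 120\right) \left(-332\right) = \left(-104\right) \left(-332\right) = 34528$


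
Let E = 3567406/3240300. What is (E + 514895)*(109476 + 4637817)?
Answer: 1320078052245283743/540050 ≈ 2.4444e+12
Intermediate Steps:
E = 1783703/1620150 (E = 3567406*(1/3240300) = 1783703/1620150 ≈ 1.1009)
(E + 514895)*(109476 + 4637817) = (1783703/1620150 + 514895)*(109476 + 4637817) = (834208917953/1620150)*4747293 = 1320078052245283743/540050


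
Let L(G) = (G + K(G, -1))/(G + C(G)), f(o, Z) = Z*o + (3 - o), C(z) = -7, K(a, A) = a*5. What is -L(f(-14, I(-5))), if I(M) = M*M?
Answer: -999/170 ≈ -5.8765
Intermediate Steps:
I(M) = M**2
K(a, A) = 5*a
f(o, Z) = 3 - o + Z*o
L(G) = 6*G/(-7 + G) (L(G) = (G + 5*G)/(G - 7) = (6*G)/(-7 + G) = 6*G/(-7 + G))
-L(f(-14, I(-5))) = -6*(3 - 1*(-14) + (-5)**2*(-14))/(-7 + (3 - 1*(-14) + (-5)**2*(-14))) = -6*(3 + 14 + 25*(-14))/(-7 + (3 + 14 + 25*(-14))) = -6*(3 + 14 - 350)/(-7 + (3 + 14 - 350)) = -6*(-333)/(-7 - 333) = -6*(-333)/(-340) = -6*(-333)*(-1)/340 = -1*999/170 = -999/170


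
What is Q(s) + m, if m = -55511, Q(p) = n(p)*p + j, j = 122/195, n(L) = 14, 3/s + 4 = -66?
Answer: -2164928/39 ≈ -55511.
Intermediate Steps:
s = -3/70 (s = 3/(-4 - 66) = 3/(-70) = 3*(-1/70) = -3/70 ≈ -0.042857)
j = 122/195 (j = 122*(1/195) = 122/195 ≈ 0.62564)
Q(p) = 122/195 + 14*p (Q(p) = 14*p + 122/195 = 122/195 + 14*p)
Q(s) + m = (122/195 + 14*(-3/70)) - 55511 = (122/195 - ⅗) - 55511 = 1/39 - 55511 = -2164928/39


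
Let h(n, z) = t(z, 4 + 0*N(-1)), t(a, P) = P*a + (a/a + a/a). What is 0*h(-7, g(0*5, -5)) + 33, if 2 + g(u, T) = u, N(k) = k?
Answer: 33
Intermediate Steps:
g(u, T) = -2 + u
t(a, P) = 2 + P*a (t(a, P) = P*a + (1 + 1) = P*a + 2 = 2 + P*a)
h(n, z) = 2 + 4*z (h(n, z) = 2 + (4 + 0*(-1))*z = 2 + (4 + 0)*z = 2 + 4*z)
0*h(-7, g(0*5, -5)) + 33 = 0*(2 + 4*(-2 + 0*5)) + 33 = 0*(2 + 4*(-2 + 0)) + 33 = 0*(2 + 4*(-2)) + 33 = 0*(2 - 8) + 33 = 0*(-6) + 33 = 0 + 33 = 33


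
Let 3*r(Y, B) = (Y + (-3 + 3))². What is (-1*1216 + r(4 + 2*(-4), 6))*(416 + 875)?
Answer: -4688912/3 ≈ -1.5630e+6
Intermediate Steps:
r(Y, B) = Y²/3 (r(Y, B) = (Y + (-3 + 3))²/3 = (Y + 0)²/3 = Y²/3)
(-1*1216 + r(4 + 2*(-4), 6))*(416 + 875) = (-1*1216 + (4 + 2*(-4))²/3)*(416 + 875) = (-1216 + (4 - 8)²/3)*1291 = (-1216 + (⅓)*(-4)²)*1291 = (-1216 + (⅓)*16)*1291 = (-1216 + 16/3)*1291 = -3632/3*1291 = -4688912/3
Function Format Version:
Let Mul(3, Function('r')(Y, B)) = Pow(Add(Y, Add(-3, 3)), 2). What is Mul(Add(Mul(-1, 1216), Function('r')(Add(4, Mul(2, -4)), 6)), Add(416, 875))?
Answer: Rational(-4688912, 3) ≈ -1.5630e+6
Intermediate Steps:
Function('r')(Y, B) = Mul(Rational(1, 3), Pow(Y, 2)) (Function('r')(Y, B) = Mul(Rational(1, 3), Pow(Add(Y, Add(-3, 3)), 2)) = Mul(Rational(1, 3), Pow(Add(Y, 0), 2)) = Mul(Rational(1, 3), Pow(Y, 2)))
Mul(Add(Mul(-1, 1216), Function('r')(Add(4, Mul(2, -4)), 6)), Add(416, 875)) = Mul(Add(Mul(-1, 1216), Mul(Rational(1, 3), Pow(Add(4, Mul(2, -4)), 2))), Add(416, 875)) = Mul(Add(-1216, Mul(Rational(1, 3), Pow(Add(4, -8), 2))), 1291) = Mul(Add(-1216, Mul(Rational(1, 3), Pow(-4, 2))), 1291) = Mul(Add(-1216, Mul(Rational(1, 3), 16)), 1291) = Mul(Add(-1216, Rational(16, 3)), 1291) = Mul(Rational(-3632, 3), 1291) = Rational(-4688912, 3)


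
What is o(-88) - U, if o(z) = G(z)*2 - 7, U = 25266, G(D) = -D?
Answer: -25097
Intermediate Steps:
o(z) = -7 - 2*z (o(z) = -z*2 - 7 = -2*z - 7 = -7 - 2*z)
o(-88) - U = (-7 - 2*(-88)) - 1*25266 = (-7 + 176) - 25266 = 169 - 25266 = -25097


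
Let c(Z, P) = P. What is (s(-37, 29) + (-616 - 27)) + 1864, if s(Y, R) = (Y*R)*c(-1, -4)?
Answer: 5513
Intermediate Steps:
s(Y, R) = -4*R*Y (s(Y, R) = (Y*R)*(-4) = (R*Y)*(-4) = -4*R*Y)
(s(-37, 29) + (-616 - 27)) + 1864 = (-4*29*(-37) + (-616 - 27)) + 1864 = (4292 - 643) + 1864 = 3649 + 1864 = 5513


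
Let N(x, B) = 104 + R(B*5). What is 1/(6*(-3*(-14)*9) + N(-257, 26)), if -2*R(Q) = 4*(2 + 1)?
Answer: 1/2366 ≈ 0.00042265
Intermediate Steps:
R(Q) = -6 (R(Q) = -2*(2 + 1) = -2*3 = -½*12 = -6)
N(x, B) = 98 (N(x, B) = 104 - 6 = 98)
1/(6*(-3*(-14)*9) + N(-257, 26)) = 1/(6*(-3*(-14)*9) + 98) = 1/(6*(42*9) + 98) = 1/(6*378 + 98) = 1/(2268 + 98) = 1/2366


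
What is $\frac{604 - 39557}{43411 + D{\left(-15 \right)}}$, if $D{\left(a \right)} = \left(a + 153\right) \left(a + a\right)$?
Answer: $- \frac{38953}{39271} \approx -0.9919$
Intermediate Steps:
$D{\left(a \right)} = 2 a \left(153 + a\right)$ ($D{\left(a \right)} = \left(153 + a\right) 2 a = 2 a \left(153 + a\right)$)
$\frac{604 - 39557}{43411 + D{\left(-15 \right)}} = \frac{604 - 39557}{43411 + 2 \left(-15\right) \left(153 - 15\right)} = - \frac{38953}{43411 + 2 \left(-15\right) 138} = - \frac{38953}{43411 - 4140} = - \frac{38953}{39271}$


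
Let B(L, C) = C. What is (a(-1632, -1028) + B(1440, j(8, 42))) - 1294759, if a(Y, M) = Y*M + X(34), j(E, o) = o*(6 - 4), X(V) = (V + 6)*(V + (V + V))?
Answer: 387101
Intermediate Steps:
X(V) = 3*V*(6 + V) (X(V) = (6 + V)*(V + 2*V) = (6 + V)*(3*V) = 3*V*(6 + V))
j(E, o) = 2*o (j(E, o) = o*2 = 2*o)
a(Y, M) = 4080 + M*Y (a(Y, M) = Y*M + 3*34*(6 + 34) = M*Y + 3*34*40 = M*Y + 4080 = 4080 + M*Y)
(a(-1632, -1028) + B(1440, j(8, 42))) - 1294759 = ((4080 - 1028*(-1632)) + 2*42) - 1294759 = ((4080 + 1677696) + 84) - 1294759 = (1681776 + 84) - 1294759 = 1681860 - 1294759 = 387101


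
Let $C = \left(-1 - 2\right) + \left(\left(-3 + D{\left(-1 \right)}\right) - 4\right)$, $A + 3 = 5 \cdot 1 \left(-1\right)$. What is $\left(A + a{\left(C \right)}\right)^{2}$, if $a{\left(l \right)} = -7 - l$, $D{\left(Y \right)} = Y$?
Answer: $16$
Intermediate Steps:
$A = -8$ ($A = -3 + 5 \cdot 1 \left(-1\right) = -3 + 5 \left(-1\right) = -3 - 5 = -8$)
$C = -11$ ($C = \left(-1 - 2\right) - 8 = -3 - 8 = -11$)
$\left(A + a{\left(C \right)}\right)^{2} = \left(-8 - -4\right)^{2} = \left(-8 + \left(-7 + 11\right)\right)^{2} = \left(-8 + 4\right)^{2} = \left(-4\right)^{2} = 16$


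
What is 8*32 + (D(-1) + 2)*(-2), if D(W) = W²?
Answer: 250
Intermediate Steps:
8*32 + (D(-1) + 2)*(-2) = 8*32 + ((-1)² + 2)*(-2) = 256 + (1 + 2)*(-2) = 256 + 3*(-2) = 256 - 6 = 250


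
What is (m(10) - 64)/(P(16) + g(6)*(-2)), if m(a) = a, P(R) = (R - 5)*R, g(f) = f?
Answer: -27/82 ≈ -0.32927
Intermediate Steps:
P(R) = R*(-5 + R) (P(R) = (-5 + R)*R = R*(-5 + R))
(m(10) - 64)/(P(16) + g(6)*(-2)) = (10 - 64)/(16*(-5 + 16) + 6*(-2)) = -54/(16*11 - 12) = -54/(176 - 12) = -54/164 = -54*1/164 = -27/82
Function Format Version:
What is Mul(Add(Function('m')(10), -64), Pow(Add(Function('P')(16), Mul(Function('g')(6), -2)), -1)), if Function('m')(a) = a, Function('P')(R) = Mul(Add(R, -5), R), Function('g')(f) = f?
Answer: Rational(-27, 82) ≈ -0.32927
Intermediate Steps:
Function('P')(R) = Mul(R, Add(-5, R)) (Function('P')(R) = Mul(Add(-5, R), R) = Mul(R, Add(-5, R)))
Mul(Add(Function('m')(10), -64), Pow(Add(Function('P')(16), Mul(Function('g')(6), -2)), -1)) = Mul(Add(10, -64), Pow(Add(Mul(16, Add(-5, 16)), Mul(6, -2)), -1)) = Mul(-54, Pow(Add(Mul(16, 11), -12), -1)) = Mul(-54, Pow(Add(176, -12), -1)) = Mul(-54, Pow(164, -1)) = Mul(-54, Rational(1, 164)) = Rational(-27, 82)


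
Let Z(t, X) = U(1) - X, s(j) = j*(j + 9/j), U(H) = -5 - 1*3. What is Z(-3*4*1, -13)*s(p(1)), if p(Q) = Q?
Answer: 50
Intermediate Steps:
U(H) = -8 (U(H) = -5 - 3 = -8)
Z(t, X) = -8 - X
Z(-3*4*1, -13)*s(p(1)) = (-8 - 1*(-13))*(9 + 1**2) = (-8 + 13)*(9 + 1) = 5*10 = 50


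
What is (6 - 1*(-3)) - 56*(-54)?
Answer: 3033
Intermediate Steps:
(6 - 1*(-3)) - 56*(-54) = (6 + 3) + 3024 = 9 + 3024 = 3033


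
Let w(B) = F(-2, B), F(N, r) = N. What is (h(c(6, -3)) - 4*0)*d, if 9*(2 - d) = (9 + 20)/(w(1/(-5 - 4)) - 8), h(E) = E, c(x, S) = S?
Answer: -209/30 ≈ -6.9667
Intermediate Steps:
w(B) = -2
d = 209/90 (d = 2 - (9 + 20)/(9*(-2 - 8)) = 2 - 29/(9*(-10)) = 2 - 29*(-1)/(9*10) = 2 - 1/9*(-29/10) = 2 + 29/90 = 209/90 ≈ 2.3222)
(h(c(6, -3)) - 4*0)*d = (-3 - 4*0)*(209/90) = (-3 + 0)*(209/90) = -3*209/90 = -209/30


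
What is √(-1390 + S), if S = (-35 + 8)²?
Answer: I*√661 ≈ 25.71*I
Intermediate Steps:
S = 729 (S = (-27)² = 729)
√(-1390 + S) = √(-1390 + 729) = √(-661) = I*√661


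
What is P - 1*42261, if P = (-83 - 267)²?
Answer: 80239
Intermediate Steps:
P = 122500 (P = (-350)² = 122500)
P - 1*42261 = 122500 - 1*42261 = 122500 - 42261 = 80239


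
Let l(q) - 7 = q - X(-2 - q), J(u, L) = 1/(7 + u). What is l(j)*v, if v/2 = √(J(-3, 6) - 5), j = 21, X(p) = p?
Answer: 51*I*√19 ≈ 222.3*I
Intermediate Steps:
l(q) = 9 + 2*q (l(q) = 7 + (q - (-2 - q)) = 7 + (q + (2 + q)) = 7 + (2 + 2*q) = 9 + 2*q)
v = I*√19 (v = 2*√(1/(7 - 3) - 5) = 2*√(1/4 - 5) = 2*√(¼ - 5) = 2*√(-19/4) = 2*(I*√19/2) = I*√19 ≈ 4.3589*I)
l(j)*v = (9 + 2*21)*(I*√19) = (9 + 42)*(I*√19) = 51*(I*√19) = 51*I*√19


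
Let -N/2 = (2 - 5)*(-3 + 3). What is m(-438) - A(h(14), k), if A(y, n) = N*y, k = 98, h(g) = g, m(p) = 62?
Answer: 62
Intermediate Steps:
N = 0 (N = -2*(2 - 5)*(-3 + 3) = -(-6)*0 = -2*0 = 0)
A(y, n) = 0 (A(y, n) = 0*y = 0)
m(-438) - A(h(14), k) = 62 - 1*0 = 62 + 0 = 62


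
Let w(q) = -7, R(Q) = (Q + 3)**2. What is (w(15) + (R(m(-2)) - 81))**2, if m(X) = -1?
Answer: 7056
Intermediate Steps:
R(Q) = (3 + Q)**2
(w(15) + (R(m(-2)) - 81))**2 = (-7 + ((3 - 1)**2 - 81))**2 = (-7 + (2**2 - 81))**2 = (-7 + (4 - 81))**2 = (-7 - 77)**2 = (-84)**2 = 7056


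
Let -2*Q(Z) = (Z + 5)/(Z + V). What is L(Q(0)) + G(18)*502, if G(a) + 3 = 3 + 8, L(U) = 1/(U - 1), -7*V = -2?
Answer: 156620/39 ≈ 4015.9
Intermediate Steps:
V = 2/7 (V = -⅐*(-2) = 2/7 ≈ 0.28571)
Q(Z) = -(5 + Z)/(2*(2/7 + Z)) (Q(Z) = -(Z + 5)/(2*(Z + 2/7)) = -(5 + Z)/(2*(2/7 + Z)))
L(U) = 1/(-1 + U)
G(a) = 8 (G(a) = -3 + (3 + 8) = -3 + 11 = 8)
L(Q(0)) + G(18)*502 = 1/(-1 + 7*(-5 - 1*0)/(2*(2 + 7*0))) + 8*502 = 1/(-1 + 7*(-5 + 0)/(2*(2 + 0))) + 4016 = 1/(-1 + (7/2)*(-5)/2) + 4016 = 1/(-1 + (7/2)*(½)*(-5)) + 4016 = 1/(-1 - 35/4) + 4016 = 1/(-39/4) + 4016 = -4/39 + 4016 = 156620/39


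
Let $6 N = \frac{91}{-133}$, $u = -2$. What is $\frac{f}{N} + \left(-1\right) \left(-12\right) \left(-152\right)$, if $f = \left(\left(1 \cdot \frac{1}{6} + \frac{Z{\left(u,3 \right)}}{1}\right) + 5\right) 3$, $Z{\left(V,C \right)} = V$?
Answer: $- \frac{24795}{13} \approx -1907.3$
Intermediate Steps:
$N = - \frac{13}{114}$ ($N = \frac{91 \frac{1}{-133}}{6} = \frac{91 \left(- \frac{1}{133}\right)}{6} = \frac{1}{6} \left(- \frac{13}{19}\right) = - \frac{13}{114} \approx -0.11404$)
$f = \frac{19}{2}$ ($f = \left(\left(1 \cdot \frac{1}{6} - \frac{2}{1}\right) + 5\right) 3 = \left(\left(1 \cdot \frac{1}{6} - 2\right) + 5\right) 3 = \left(\left(\frac{1}{6} - 2\right) + 5\right) 3 = \left(- \frac{11}{6} + 5\right) 3 = \frac{19}{6} \cdot 3 = \frac{19}{2} \approx 9.5$)
$\frac{f}{N} + \left(-1\right) \left(-12\right) \left(-152\right) = \frac{19}{2 \left(- \frac{13}{114}\right)} + \left(-1\right) \left(-12\right) \left(-152\right) = \frac{19}{2} \left(- \frac{114}{13}\right) + 12 \left(-152\right) = - \frac{1083}{13} - 1824 = - \frac{24795}{13}$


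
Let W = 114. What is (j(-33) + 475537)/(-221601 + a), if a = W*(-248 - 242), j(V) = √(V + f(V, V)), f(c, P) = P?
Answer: -475537/277461 - I*√66/277461 ≈ -1.7139 - 2.928e-5*I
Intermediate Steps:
j(V) = √2*√V (j(V) = √(V + V) = √(2*V) = √2*√V)
a = -55860 (a = 114*(-248 - 242) = 114*(-490) = -55860)
(j(-33) + 475537)/(-221601 + a) = (√2*√(-33) + 475537)/(-221601 - 55860) = (√2*(I*√33) + 475537)/(-277461) = (I*√66 + 475537)*(-1/277461) = (475537 + I*√66)*(-1/277461) = -475537/277461 - I*√66/277461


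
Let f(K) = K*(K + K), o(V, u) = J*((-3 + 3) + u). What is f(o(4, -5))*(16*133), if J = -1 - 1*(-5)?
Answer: 1702400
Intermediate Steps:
J = 4 (J = -1 + 5 = 4)
o(V, u) = 4*u (o(V, u) = 4*((-3 + 3) + u) = 4*(0 + u) = 4*u)
f(K) = 2*K**2 (f(K) = K*(2*K) = 2*K**2)
f(o(4, -5))*(16*133) = (2*(4*(-5))**2)*(16*133) = (2*(-20)**2)*2128 = (2*400)*2128 = 800*2128 = 1702400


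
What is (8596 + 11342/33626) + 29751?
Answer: 644733782/16813 ≈ 38347.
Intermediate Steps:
(8596 + 11342/33626) + 29751 = (8596 + 11342*(1/33626)) + 29751 = (8596 + 5671/16813) + 29751 = 144530219/16813 + 29751 = 644733782/16813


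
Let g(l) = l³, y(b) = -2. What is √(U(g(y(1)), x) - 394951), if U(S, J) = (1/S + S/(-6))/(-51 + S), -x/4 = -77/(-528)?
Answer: I*√197974728330/708 ≈ 628.45*I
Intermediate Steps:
x = -7/12 (x = -(-308)/(-528) = -(-308)*(-1)/528 = -4*7/48 = -7/12 ≈ -0.58333)
U(S, J) = (1/S - S/6)/(-51 + S) (U(S, J) = (1/S + S*(-⅙))/(-51 + S) = (1/S - S/6)/(-51 + S))
√(U(g(y(1)), x) - 394951) = √((6 - ((-2)³)²)/(6*((-2)³)*(-51 + (-2)³)) - 394951) = √((⅙)*(6 - 1*(-8)²)/(-8*(-51 - 8)) - 394951) = √((⅙)*(-⅛)*(6 - 1*64)/(-59) - 394951) = √((⅙)*(-⅛)*(-1/59)*(6 - 64) - 394951) = √((⅙)*(-⅛)*(-1/59)*(-58) - 394951) = √(-29/1416 - 394951) = √(-559250645/1416) = I*√197974728330/708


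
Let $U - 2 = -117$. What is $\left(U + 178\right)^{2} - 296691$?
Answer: $-292722$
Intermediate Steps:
$U = -115$ ($U = 2 - 117 = -115$)
$\left(U + 178\right)^{2} - 296691 = \left(-115 + 178\right)^{2} - 296691 = 63^{2} - 296691 = 3969 - 296691 = -292722$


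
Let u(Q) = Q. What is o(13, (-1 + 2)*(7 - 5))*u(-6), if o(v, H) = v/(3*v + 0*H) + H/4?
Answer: -5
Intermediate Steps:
o(v, H) = ⅓ + H/4 (o(v, H) = v/(3*v + 0) + H*(¼) = v/((3*v)) + H/4 = v*(1/(3*v)) + H/4 = ⅓ + H/4)
o(13, (-1 + 2)*(7 - 5))*u(-6) = (⅓ + ((-1 + 2)*(7 - 5))/4)*(-6) = (⅓ + (1*2)/4)*(-6) = (⅓ + (¼)*2)*(-6) = (⅓ + ½)*(-6) = (⅚)*(-6) = -5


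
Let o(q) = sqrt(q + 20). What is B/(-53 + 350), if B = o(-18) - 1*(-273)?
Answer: 91/99 + sqrt(2)/297 ≈ 0.92395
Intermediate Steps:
o(q) = sqrt(20 + q)
B = 273 + sqrt(2) (B = sqrt(20 - 18) - 1*(-273) = sqrt(2) + 273 = 273 + sqrt(2) ≈ 274.41)
B/(-53 + 350) = (273 + sqrt(2))/(-53 + 350) = (273 + sqrt(2))/297 = (273 + sqrt(2))*(1/297) = 91/99 + sqrt(2)/297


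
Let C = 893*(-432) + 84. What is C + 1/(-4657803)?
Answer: -1796477354677/4657803 ≈ -3.8569e+5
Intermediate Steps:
C = -385692 (C = -385776 + 84 = -385692)
C + 1/(-4657803) = -385692 + 1/(-4657803) = -385692 - 1/4657803 = -1796477354677/4657803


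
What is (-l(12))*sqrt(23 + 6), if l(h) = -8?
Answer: 8*sqrt(29) ≈ 43.081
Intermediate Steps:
(-l(12))*sqrt(23 + 6) = (-1*(-8))*sqrt(23 + 6) = 8*sqrt(29)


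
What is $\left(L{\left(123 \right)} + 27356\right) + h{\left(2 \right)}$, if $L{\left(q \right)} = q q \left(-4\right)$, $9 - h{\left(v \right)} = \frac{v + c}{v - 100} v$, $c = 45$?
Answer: $- \frac{1624352}{49} \approx -33150.0$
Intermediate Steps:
$h{\left(v \right)} = 9 - \frac{v \left(45 + v\right)}{-100 + v}$ ($h{\left(v \right)} = 9 - \frac{v + 45}{v - 100} v = 9 - \frac{45 + v}{-100 + v} v = 9 - \frac{v \left(45 + v\right)}{-100 + v}$)
$L{\left(q \right)} = - 4 q^{2}$ ($L{\left(q \right)} = q^{2} \left(-4\right) = - 4 q^{2}$)
$\left(L{\left(123 \right)} + 27356\right) + h{\left(2 \right)} = \left(- 4 \cdot 123^{2} + 27356\right) + \frac{-900 - 2^{2} - 72}{-100 + 2} = \left(\left(-4\right) 15129 + 27356\right) + \frac{-900 - 4 - 72}{-98} = \left(-60516 + 27356\right) - \frac{-900 - 4 - 72}{98} = -33160 - - \frac{488}{49} = -33160 + \frac{488}{49} = - \frac{1624352}{49}$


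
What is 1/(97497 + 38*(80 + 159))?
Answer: 1/106579 ≈ 9.3827e-6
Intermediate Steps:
1/(97497 + 38*(80 + 159)) = 1/(97497 + 38*239) = 1/(97497 + 9082) = 1/106579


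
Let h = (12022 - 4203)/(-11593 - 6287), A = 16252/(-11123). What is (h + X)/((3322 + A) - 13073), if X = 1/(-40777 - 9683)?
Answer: 73145704471/1631171688255000 ≈ 4.4842e-5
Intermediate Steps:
A = -16252/11123 (A = 16252*(-1/11123) = -16252/11123 ≈ -1.4611)
h = -7819/17880 (h = 7819/(-17880) = 7819*(-1/17880) = -7819/17880 ≈ -0.43730)
X = -1/50460 (X = 1/(-50460) = -1/50460 ≈ -1.9818e-5)
(h + X)/((3322 + A) - 13073) = (-7819/17880 - 1/50460)/((3322 - 16252/11123) - 13073) = -6576077/(15037080*(36934354/11123 - 13073)) = -6576077/(15037080*(-108476625/11123)) = -6576077/15037080*(-11123/108476625) = 73145704471/1631171688255000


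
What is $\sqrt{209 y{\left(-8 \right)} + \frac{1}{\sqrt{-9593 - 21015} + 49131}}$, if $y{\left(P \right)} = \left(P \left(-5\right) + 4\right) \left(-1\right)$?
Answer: $\sqrt{\frac{-451808675 - 36784 i \sqrt{1913}}{49131 + 4 i \sqrt{1913}}} \approx 5.0 \cdot 10^{-10} - 95.896 i$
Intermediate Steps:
$y{\left(P \right)} = -4 + 5 P$ ($y{\left(P \right)} = \left(- 5 P + 4\right) \left(-1\right) = \left(4 - 5 P\right) \left(-1\right) = -4 + 5 P$)
$\sqrt{209 y{\left(-8 \right)} + \frac{1}{\sqrt{-9593 - 21015} + 49131}} = \sqrt{209 \left(-4 + 5 \left(-8\right)\right) + \frac{1}{\sqrt{-9593 - 21015} + 49131}} = \sqrt{209 \left(-4 - 40\right) + \frac{1}{\sqrt{-30608} + 49131}} = \sqrt{209 \left(-44\right) + \frac{1}{4 i \sqrt{1913} + 49131}} = \sqrt{-9196 + \frac{1}{49131 + 4 i \sqrt{1913}}}$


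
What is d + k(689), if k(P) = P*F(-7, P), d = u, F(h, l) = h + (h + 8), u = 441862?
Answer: 437728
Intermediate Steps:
F(h, l) = 8 + 2*h (F(h, l) = h + (8 + h) = 8 + 2*h)
d = 441862
k(P) = -6*P (k(P) = P*(8 + 2*(-7)) = P*(8 - 14) = P*(-6) = -6*P)
d + k(689) = 441862 - 6*689 = 441862 - 4134 = 437728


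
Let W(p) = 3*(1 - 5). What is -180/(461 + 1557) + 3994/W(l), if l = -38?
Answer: -2015513/6054 ≈ -332.92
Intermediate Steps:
W(p) = -12 (W(p) = 3*(-4) = -12)
-180/(461 + 1557) + 3994/W(l) = -180/(461 + 1557) + 3994/(-12) = -180/2018 + 3994*(-1/12) = -180*1/2018 - 1997/6 = -90/1009 - 1997/6 = -2015513/6054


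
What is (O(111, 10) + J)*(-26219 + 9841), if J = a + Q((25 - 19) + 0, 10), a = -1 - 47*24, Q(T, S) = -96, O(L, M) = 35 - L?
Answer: 21307778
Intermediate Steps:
a = -1129 (a = -1 - 1128 = -1129)
J = -1225 (J = -1129 - 96 = -1225)
(O(111, 10) + J)*(-26219 + 9841) = ((35 - 1*111) - 1225)*(-26219 + 9841) = ((35 - 111) - 1225)*(-16378) = (-76 - 1225)*(-16378) = -1301*(-16378) = 21307778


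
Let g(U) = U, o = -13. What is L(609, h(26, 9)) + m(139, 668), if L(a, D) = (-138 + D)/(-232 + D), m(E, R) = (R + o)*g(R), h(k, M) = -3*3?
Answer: 105447287/241 ≈ 4.3754e+5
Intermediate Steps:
h(k, M) = -9
m(E, R) = R*(-13 + R) (m(E, R) = (R - 13)*R = (-13 + R)*R = R*(-13 + R))
L(a, D) = (-138 + D)/(-232 + D)
L(609, h(26, 9)) + m(139, 668) = (-138 - 9)/(-232 - 9) + 668*(-13 + 668) = -147/(-241) + 668*655 = -1/241*(-147) + 437540 = 147/241 + 437540 = 105447287/241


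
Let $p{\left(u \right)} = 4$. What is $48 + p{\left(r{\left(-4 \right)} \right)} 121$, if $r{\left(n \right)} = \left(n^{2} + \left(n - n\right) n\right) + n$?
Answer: $532$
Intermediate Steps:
$r{\left(n \right)} = n + n^{2}$ ($r{\left(n \right)} = \left(n^{2} + 0 n\right) + n = \left(n^{2} + 0\right) + n = n^{2} + n = n + n^{2}$)
$48 + p{\left(r{\left(-4 \right)} \right)} 121 = 48 + 4 \cdot 121 = 48 + 484 = 532$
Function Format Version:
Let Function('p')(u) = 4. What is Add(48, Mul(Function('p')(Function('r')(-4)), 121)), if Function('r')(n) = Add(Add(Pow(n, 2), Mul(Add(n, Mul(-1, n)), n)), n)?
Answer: 532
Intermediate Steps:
Function('r')(n) = Add(n, Pow(n, 2)) (Function('r')(n) = Add(Add(Pow(n, 2), Mul(0, n)), n) = Add(Add(Pow(n, 2), 0), n) = Add(Pow(n, 2), n) = Add(n, Pow(n, 2)))
Add(48, Mul(Function('p')(Function('r')(-4)), 121)) = Add(48, Mul(4, 121)) = Add(48, 484) = 532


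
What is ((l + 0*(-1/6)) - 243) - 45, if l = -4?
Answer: -292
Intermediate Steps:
((l + 0*(-1/6)) - 243) - 45 = ((-4 + 0*(-1/6)) - 243) - 45 = ((-4 + 0*(-1*⅙)) - 243) - 45 = ((-4 + 0*(-⅙)) - 243) - 45 = ((-4 + 0) - 243) - 45 = (-4 - 243) - 45 = -247 - 45 = -292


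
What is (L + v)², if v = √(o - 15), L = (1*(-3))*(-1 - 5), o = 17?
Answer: (18 + √2)² ≈ 376.91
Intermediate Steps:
L = 18 (L = -3*(-6) = 18)
v = √2 (v = √(17 - 15) = √2 ≈ 1.4142)
(L + v)² = (18 + √2)²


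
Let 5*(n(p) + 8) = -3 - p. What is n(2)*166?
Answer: -1494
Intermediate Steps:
n(p) = -43/5 - p/5 (n(p) = -8 + (-3 - p)/5 = -8 + (-3/5 - p/5) = -43/5 - p/5)
n(2)*166 = (-43/5 - 1/5*2)*166 = (-43/5 - 2/5)*166 = -9*166 = -1494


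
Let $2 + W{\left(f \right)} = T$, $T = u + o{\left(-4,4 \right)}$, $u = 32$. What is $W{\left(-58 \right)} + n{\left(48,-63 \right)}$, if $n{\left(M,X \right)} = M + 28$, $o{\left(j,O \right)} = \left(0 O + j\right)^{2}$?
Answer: $122$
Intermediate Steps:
$o{\left(j,O \right)} = j^{2}$ ($o{\left(j,O \right)} = \left(0 + j\right)^{2} = j^{2}$)
$T = 48$ ($T = 32 + \left(-4\right)^{2} = 32 + 16 = 48$)
$W{\left(f \right)} = 46$ ($W{\left(f \right)} = -2 + 48 = 46$)
$n{\left(M,X \right)} = 28 + M$
$W{\left(-58 \right)} + n{\left(48,-63 \right)} = 46 + \left(28 + 48\right) = 46 + 76 = 122$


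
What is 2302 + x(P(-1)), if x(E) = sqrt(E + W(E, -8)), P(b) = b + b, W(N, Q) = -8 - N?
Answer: 2302 + 2*I*sqrt(2) ≈ 2302.0 + 2.8284*I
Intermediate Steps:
P(b) = 2*b
x(E) = 2*I*sqrt(2) (x(E) = sqrt(E + (-8 - E)) = sqrt(-8) = 2*I*sqrt(2))
2302 + x(P(-1)) = 2302 + 2*I*sqrt(2)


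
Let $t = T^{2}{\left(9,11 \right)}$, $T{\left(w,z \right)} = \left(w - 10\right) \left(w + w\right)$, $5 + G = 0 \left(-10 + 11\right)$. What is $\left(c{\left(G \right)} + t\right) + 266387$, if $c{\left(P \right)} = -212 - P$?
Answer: $266504$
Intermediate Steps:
$G = -5$ ($G = -5 + 0 \left(-10 + 11\right) = -5 + 0 \cdot 1 = -5 + 0 = -5$)
$T{\left(w,z \right)} = 2 w \left(-10 + w\right)$ ($T{\left(w,z \right)} = \left(-10 + w\right) 2 w = 2 w \left(-10 + w\right)$)
$t = 324$ ($t = \left(2 \cdot 9 \left(-10 + 9\right)\right)^{2} = \left(2 \cdot 9 \left(-1\right)\right)^{2} = \left(-18\right)^{2} = 324$)
$\left(c{\left(G \right)} + t\right) + 266387 = \left(\left(-212 - -5\right) + 324\right) + 266387 = \left(\left(-212 + 5\right) + 324\right) + 266387 = \left(-207 + 324\right) + 266387 = 117 + 266387 = 266504$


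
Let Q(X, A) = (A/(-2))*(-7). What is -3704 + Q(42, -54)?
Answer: -3893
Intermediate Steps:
Q(X, A) = 7*A/2 (Q(X, A) = (A*(-1/2))*(-7) = -A/2*(-7) = 7*A/2)
-3704 + Q(42, -54) = -3704 + (7/2)*(-54) = -3704 - 189 = -3893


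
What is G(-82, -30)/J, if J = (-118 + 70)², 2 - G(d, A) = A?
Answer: 1/72 ≈ 0.013889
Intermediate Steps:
G(d, A) = 2 - A
J = 2304 (J = (-48)² = 2304)
G(-82, -30)/J = (2 - 1*(-30))/2304 = (2 + 30)*(1/2304) = 32*(1/2304) = 1/72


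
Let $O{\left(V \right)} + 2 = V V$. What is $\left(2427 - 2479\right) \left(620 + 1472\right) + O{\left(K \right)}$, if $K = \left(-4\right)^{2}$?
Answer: $-108530$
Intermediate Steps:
$K = 16$
$O{\left(V \right)} = -2 + V^{2}$ ($O{\left(V \right)} = -2 + V V = -2 + V^{2}$)
$\left(2427 - 2479\right) \left(620 + 1472\right) + O{\left(K \right)} = \left(2427 - 2479\right) \left(620 + 1472\right) - \left(2 - 16^{2}\right) = \left(-52\right) 2092 + \left(-2 + 256\right) = -108784 + 254 = -108530$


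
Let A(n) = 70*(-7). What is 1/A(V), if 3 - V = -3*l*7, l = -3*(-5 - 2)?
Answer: -1/490 ≈ -0.0020408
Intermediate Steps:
l = 21 (l = -3*(-7) = 21)
V = 444 (V = 3 - (-3*21)*7 = 3 - (-63)*7 = 3 - 1*(-441) = 3 + 441 = 444)
A(n) = -490
1/A(V) = 1/(-490) = -1/490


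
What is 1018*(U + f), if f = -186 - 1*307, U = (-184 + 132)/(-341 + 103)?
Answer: -59696538/119 ≈ -5.0165e+5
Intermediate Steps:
U = 26/119 (U = -52/(-238) = -52*(-1/238) = 26/119 ≈ 0.21849)
f = -493 (f = -186 - 307 = -493)
1018*(U + f) = 1018*(26/119 - 493) = 1018*(-58641/119) = -59696538/119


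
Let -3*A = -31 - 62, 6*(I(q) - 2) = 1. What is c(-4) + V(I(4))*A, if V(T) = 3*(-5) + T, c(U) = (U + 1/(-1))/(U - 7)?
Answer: -26227/66 ≈ -397.38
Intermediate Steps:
I(q) = 13/6 (I(q) = 2 + (⅙)*1 = 2 + ⅙ = 13/6)
A = 31 (A = -(-31 - 62)/3 = -⅓*(-93) = 31)
c(U) = (-1 + U)/(-7 + U) (c(U) = (U + 1*(-1))/(-7 + U) = (U - 1)/(-7 + U) = (-1 + U)/(-7 + U))
V(T) = -15 + T
c(-4) + V(I(4))*A = (-1 - 4)/(-7 - 4) + (-15 + 13/6)*31 = -5/(-11) - 77/6*31 = -1/11*(-5) - 2387/6 = 5/11 - 2387/6 = -26227/66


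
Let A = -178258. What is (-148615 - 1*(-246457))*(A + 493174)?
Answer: 30812011272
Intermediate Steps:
(-148615 - 1*(-246457))*(A + 493174) = (-148615 - 1*(-246457))*(-178258 + 493174) = (-148615 + 246457)*314916 = 97842*314916 = 30812011272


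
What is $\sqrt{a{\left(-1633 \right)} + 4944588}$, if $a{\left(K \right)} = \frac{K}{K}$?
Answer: $\sqrt{4944589} \approx 2223.6$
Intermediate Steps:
$a{\left(K \right)} = 1$
$\sqrt{a{\left(-1633 \right)} + 4944588} = \sqrt{1 + 4944588} = \sqrt{4944589}$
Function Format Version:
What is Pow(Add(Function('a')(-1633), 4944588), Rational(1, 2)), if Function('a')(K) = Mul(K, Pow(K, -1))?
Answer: Pow(4944589, Rational(1, 2)) ≈ 2223.6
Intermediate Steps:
Function('a')(K) = 1
Pow(Add(Function('a')(-1633), 4944588), Rational(1, 2)) = Pow(Add(1, 4944588), Rational(1, 2)) = Pow(4944589, Rational(1, 2))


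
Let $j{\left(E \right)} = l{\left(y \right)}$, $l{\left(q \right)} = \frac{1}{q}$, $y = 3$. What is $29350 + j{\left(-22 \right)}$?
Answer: $\frac{88051}{3} \approx 29350.0$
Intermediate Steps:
$j{\left(E \right)} = \frac{1}{3}$
$29350 + j{\left(-22 \right)} = 29350 + \frac{1}{3} = \frac{88051}{3}$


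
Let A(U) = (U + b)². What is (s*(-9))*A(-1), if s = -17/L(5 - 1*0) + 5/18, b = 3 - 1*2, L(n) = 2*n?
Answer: 0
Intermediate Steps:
b = 1 (b = 3 - 2 = 1)
s = -64/45 (s = -17*1/(2*(5 - 1*0)) + 5/18 = -17*1/(2*(5 + 0)) + 5*(1/18) = -17/(2*5) + 5/18 = -17/10 + 5/18 = -64/45 ≈ -1.4222)
A(U) = (1 + U)² (A(U) = (U + 1)² = (1 + U)²)
(s*(-9))*A(-1) = (-64/45*(-9))*(1 - 1)² = (64/5)*0² = (64/5)*0 = 0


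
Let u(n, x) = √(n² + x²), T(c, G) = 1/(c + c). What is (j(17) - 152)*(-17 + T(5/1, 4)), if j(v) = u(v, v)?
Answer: 12844/5 - 2873*√2/10 ≈ 2162.5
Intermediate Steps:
T(c, G) = 1/(2*c)
j(v) = √2*√(v²) (j(v) = √(v² + v²) = √(2*v²) = √2*√(v²))
(j(17) - 152)*(-17 + T(5/1, 4)) = (√2*√(17²) - 152)*(-17 + 1/(2*((5/1)))) = (√2*√289 - 152)*(-17 + 1/(2*((5*1)))) = (√2*17 - 152)*(-17 + (½)/5) = (17*√2 - 152)*(-17 + (½)*(⅕)) = (-152 + 17*√2)*(-17 + ⅒) = (-152 + 17*√2)*(-169/10) = 12844/5 - 2873*√2/10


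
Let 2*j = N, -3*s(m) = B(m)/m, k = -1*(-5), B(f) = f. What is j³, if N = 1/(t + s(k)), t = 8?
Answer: 27/97336 ≈ 0.00027739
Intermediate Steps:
k = 5
s(m) = -⅓ (s(m) = -m/(3*m) = -⅓*1 = -⅓)
N = 3/23 (N = 1/(8 - ⅓) = 1/(23/3) = 3/23 ≈ 0.13043)
j = 3/46 (j = (½)*(3/23) = 3/46 ≈ 0.065217)
j³ = (3/46)³ = 27/97336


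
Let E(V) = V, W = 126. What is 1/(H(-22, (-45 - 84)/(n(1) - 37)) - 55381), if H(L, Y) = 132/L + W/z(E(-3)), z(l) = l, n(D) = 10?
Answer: -1/55429 ≈ -1.8041e-5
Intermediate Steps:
H(L, Y) = -42 + 132/L (H(L, Y) = 132/L + 126/(-3) = 132/L + 126*(-1/3) = 132/L - 42 = -42 + 132/L)
1/(H(-22, (-45 - 84)/(n(1) - 37)) - 55381) = 1/((-42 + 132/(-22)) - 55381) = 1/((-42 + 132*(-1/22)) - 55381) = 1/((-42 - 6) - 55381) = 1/(-48 - 55381) = 1/(-55429) = -1/55429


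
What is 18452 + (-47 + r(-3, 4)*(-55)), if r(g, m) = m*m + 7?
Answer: 17140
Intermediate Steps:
r(g, m) = 7 + m² (r(g, m) = m² + 7 = 7 + m²)
18452 + (-47 + r(-3, 4)*(-55)) = 18452 + (-47 + (7 + 4²)*(-55)) = 18452 + (-47 + (7 + 16)*(-55)) = 18452 + (-47 + 23*(-55)) = 18452 + (-47 - 1265) = 18452 - 1312 = 17140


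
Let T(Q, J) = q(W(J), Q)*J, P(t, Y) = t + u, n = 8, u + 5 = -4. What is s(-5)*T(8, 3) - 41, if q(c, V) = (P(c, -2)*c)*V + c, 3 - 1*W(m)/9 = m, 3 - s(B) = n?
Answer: -41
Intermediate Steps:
u = -9 (u = -5 - 4 = -9)
s(B) = -5 (s(B) = 3 - 1*8 = 3 - 8 = -5)
P(t, Y) = -9 + t (P(t, Y) = t - 9 = -9 + t)
W(m) = 27 - 9*m
q(c, V) = c + V*c*(-9 + c) (q(c, V) = ((-9 + c)*c)*V + c = (c*(-9 + c))*V + c = V*c*(-9 + c) + c = c + V*c*(-9 + c))
T(Q, J) = J*(1 + Q*(18 - 9*J))*(27 - 9*J) (T(Q, J) = ((27 - 9*J)*(1 + Q*(-9 + (27 - 9*J))))*J = ((27 - 9*J)*(1 + Q*(18 - 9*J)))*J = ((1 + Q*(18 - 9*J))*(27 - 9*J))*J = J*(1 + Q*(18 - 9*J))*(27 - 9*J))
s(-5)*T(8, 3) - 41 = -45*3*(-1 + 9*8*(-2 + 3))*(-3 + 3) - 41 = -45*3*(-1 + 9*8*1)*0 - 41 = -45*3*(-1 + 72)*0 - 41 = -45*3*71*0 - 41 = -5*0 - 41 = 0 - 41 = -41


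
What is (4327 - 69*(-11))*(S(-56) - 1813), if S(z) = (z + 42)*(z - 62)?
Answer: -818846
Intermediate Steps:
S(z) = (-62 + z)*(42 + z) (S(z) = (42 + z)*(-62 + z) = (-62 + z)*(42 + z))
(4327 - 69*(-11))*(S(-56) - 1813) = (4327 - 69*(-11))*((-2604 + (-56)² - 20*(-56)) - 1813) = (4327 + 759)*((-2604 + 3136 + 1120) - 1813) = 5086*(1652 - 1813) = 5086*(-161) = -818846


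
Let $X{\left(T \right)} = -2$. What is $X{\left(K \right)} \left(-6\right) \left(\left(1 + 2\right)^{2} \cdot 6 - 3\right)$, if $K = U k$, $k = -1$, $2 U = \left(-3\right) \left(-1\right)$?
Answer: $612$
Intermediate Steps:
$U = \frac{3}{2}$ ($U = \frac{\left(-3\right) \left(-1\right)}{2} = \frac{1}{2} \cdot 3 = \frac{3}{2} \approx 1.5$)
$K = - \frac{3}{2}$ ($K = \frac{3}{2} \left(-1\right) = - \frac{3}{2} \approx -1.5$)
$X{\left(K \right)} \left(-6\right) \left(\left(1 + 2\right)^{2} \cdot 6 - 3\right) = \left(-2\right) \left(-6\right) \left(\left(1 + 2\right)^{2} \cdot 6 - 3\right) = 12 \left(3^{2} \cdot 6 - 3\right) = 12 \left(9 \cdot 6 - 3\right) = 12 \left(54 - 3\right) = 12 \cdot 51 = 612$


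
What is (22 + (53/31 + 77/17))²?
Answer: 221473924/277729 ≈ 797.45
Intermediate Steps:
(22 + (53/31 + 77/17))² = (22 + 3288/527)² = (14882/527)² = 221473924/277729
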